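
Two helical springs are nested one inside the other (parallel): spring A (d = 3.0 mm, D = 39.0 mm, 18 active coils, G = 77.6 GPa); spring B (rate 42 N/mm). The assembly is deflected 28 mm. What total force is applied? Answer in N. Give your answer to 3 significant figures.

1200 N

k_A = Gd⁴/(8D³N_a) = (77.6×10³)(3.0⁴)/(8·39.0³·18) = 0.73585 N/mm
Parallel: k_eq = 0.73585 + 42 = 42.736 N/mm
F = k_eq·δ = 42.736·28 = 1196.6 N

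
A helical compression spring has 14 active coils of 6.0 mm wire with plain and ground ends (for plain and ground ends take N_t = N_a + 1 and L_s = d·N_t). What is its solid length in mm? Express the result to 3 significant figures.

plain and ground ends: N_t = N_a + 1 = 14 + 1 = 15
L_s = d·N_t = 6.0 × 15 = 90 mm

90.0 mm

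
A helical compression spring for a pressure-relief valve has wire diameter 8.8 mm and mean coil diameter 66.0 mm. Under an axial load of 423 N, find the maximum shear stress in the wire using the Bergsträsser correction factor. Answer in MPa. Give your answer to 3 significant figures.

124 MPa

Spring index C = D/d = 66.0/8.8 = 7.5000
K_B = (4C+2)/(4C−3) = 32.000/27.000 = 1.1852
τ₀ = 8FD/(πd³) = 8·423·66.0/(π·8.8³) = 223344/2140.9 = 104.32 MPa
τ_max = K·τ₀ = 1.1852 × 104.32 = 123.64 MPa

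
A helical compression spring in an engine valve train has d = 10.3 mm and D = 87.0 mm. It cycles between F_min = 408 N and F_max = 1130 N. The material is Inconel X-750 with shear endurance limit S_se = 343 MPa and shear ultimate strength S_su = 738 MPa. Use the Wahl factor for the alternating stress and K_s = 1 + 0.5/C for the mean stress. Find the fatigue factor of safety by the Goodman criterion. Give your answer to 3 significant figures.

2.11

C = D/d = 87.0/10.3 = 8.4466; K_W = (4C−1)/(4C−4)+0.615/C = 1.1735; K_s = 1+0.5/C = 1.0592
F_a = (F_max−F_min)/2 = 361 N; F_m = (F_max+F_min)/2 = 769 N
τ_a = K_W·8F_aD/(πd³) = 1.1735 × 73.191 = 85.891 MPa
τ_m = K_s·8F_mD/(πd³) = 1.0592 × 155.91 = 165.14 MPa
Goodman: 1/n_f = τ_a/S_se + τ_m/S_su = 85.891/343 + 165.14/738 = 0.25041 + 0.22377 = 0.47418
n_f = 1/0.47418 = 2.109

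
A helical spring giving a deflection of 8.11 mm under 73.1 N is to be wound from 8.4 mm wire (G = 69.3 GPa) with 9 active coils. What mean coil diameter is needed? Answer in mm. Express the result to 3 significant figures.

Required rate k = F/δ = 73.1/8.11 = 9.0136 N/mm
D = (Gd⁴/(8N_a·k))^(1/3) = (69.3×10³·8.4⁴/(8·9·9.0136))^(1/3)
  = (531645)^(1/3) = 81.0103 mm

81.0 mm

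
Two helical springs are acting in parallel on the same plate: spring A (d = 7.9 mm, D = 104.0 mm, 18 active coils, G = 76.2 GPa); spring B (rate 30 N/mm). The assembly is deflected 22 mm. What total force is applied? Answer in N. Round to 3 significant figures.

700 N

k_A = Gd⁴/(8D³N_a) = (76.2×10³)(7.9⁴)/(8·104.0³·18) = 1.8323 N/mm
Parallel: k_eq = 1.8323 + 30 = 31.832 N/mm
F = k_eq·δ = 31.832·22 = 700.31 N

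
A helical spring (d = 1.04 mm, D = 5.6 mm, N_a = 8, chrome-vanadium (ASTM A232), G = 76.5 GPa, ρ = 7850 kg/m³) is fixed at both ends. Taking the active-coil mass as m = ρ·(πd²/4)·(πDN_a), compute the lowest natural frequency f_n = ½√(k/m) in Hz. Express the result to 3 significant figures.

1460 Hz

k = Gd⁴/(8D³N_a) = (76.5×10³)(1.04⁴)/(8·5.6³·8) = 7.9625 N/mm = 7962.5 N/m
Wire length L = πDN_a = π·5.6·8 = 140.74 mm
m = ρ·(πd²/4)·L = 7850 × 0.84949×10⁻⁶ m² × 0.14074 m = 0.00093854 kg
f_n = ½√(k/m) = 0.5·√(7962.5/0.00093854) = 0.5·√(8.4839e+06) = 1456.4 Hz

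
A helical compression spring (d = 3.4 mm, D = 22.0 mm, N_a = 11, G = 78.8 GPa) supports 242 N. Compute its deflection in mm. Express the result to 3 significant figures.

21.5 mm

k = Gd⁴/(8D³N_a) = (78.8×10³)(3.4⁴)/(8·22.0³·11) = 11.238 N/mm
δ = F/k = 242 / 11.238 = 21.534 mm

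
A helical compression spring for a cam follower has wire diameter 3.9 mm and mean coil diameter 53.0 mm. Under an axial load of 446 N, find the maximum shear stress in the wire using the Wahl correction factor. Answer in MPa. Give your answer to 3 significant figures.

1120 MPa

Spring index C = D/d = 53.0/3.9 = 13.5897
K_W = (4C−1)/(4C−4) + 0.615/C = 53.359/50.359 + 0.0453 = 1.1048
τ₀ = 8FD/(πd³) = 8·446·53.0/(π·3.9³) = 189104/186.36 = 1014.7 MPa
τ_max = K·τ₀ = 1.1048 × 1014.7 = 1121.1 MPa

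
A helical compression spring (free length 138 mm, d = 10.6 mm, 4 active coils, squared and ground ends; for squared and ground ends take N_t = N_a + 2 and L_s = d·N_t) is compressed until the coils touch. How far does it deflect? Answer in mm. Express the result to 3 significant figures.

N_t = 6; L_s = 10.6·6 = 63.6 mm
δ_solid = L₀ − L_s = 138 − 63.6 = 74.4 mm

74.4 mm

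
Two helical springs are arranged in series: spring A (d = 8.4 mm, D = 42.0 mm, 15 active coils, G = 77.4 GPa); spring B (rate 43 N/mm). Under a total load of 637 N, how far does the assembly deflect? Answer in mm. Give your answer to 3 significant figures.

k_A = Gd⁴/(8D³N_a) = (77.4×10³)(8.4⁴)/(8·42.0³·15) = 43.344 N/mm
Series: 1/k_eq = 1/43.344 + 1/43 = 0.046327; k_eq = 21.586 N/mm
δ = F/k_eq = 637/21.586 = 29.51 mm

29.5 mm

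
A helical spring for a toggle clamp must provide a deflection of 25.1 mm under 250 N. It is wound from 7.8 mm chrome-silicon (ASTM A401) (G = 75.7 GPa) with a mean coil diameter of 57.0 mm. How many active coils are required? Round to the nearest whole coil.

19

Required rate k = F/δ = 250/25.1 = 9.9602 N/mm
N_a = Gd⁴/(8D³k) = (75.7×10³ × 7.8⁴)/(8 × 57.0³ × 9.9602)
    = 2.80204e+08 / 1.47564e+07 = 18.99 → 19 coils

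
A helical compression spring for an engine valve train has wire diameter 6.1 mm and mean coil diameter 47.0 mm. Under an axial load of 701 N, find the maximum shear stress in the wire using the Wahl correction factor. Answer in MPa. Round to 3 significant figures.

440 MPa

Spring index C = D/d = 47.0/6.1 = 7.7049
K_W = (4C−1)/(4C−4) + 0.615/C = 29.820/26.820 + 0.0798 = 1.1917
τ₀ = 8FD/(πd³) = 8·701·47.0/(π·6.1³) = 263576/713.08 = 369.63 MPa
τ_max = K·τ₀ = 1.1917 × 369.63 = 440.48 MPa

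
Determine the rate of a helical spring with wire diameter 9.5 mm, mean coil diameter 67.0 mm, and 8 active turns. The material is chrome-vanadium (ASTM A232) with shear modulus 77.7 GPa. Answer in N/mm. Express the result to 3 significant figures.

32.9 N/mm

k = Gd⁴/(8D³N_a) = (77.7×10³ × 9.5⁴) / (8 × 67.0³ × 8)
  = 6.32871e+08 / 1.92488e+07 = 32.878 N/mm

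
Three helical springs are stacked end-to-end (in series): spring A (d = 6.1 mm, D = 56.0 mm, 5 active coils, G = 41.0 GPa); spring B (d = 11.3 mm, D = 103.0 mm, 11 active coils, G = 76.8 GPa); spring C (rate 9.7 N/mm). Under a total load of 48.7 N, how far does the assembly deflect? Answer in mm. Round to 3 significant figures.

k_A = Gd⁴/(8D³N_a) = (41.0×10³)(6.1⁴)/(8·56.0³·5) = 8.0813 N/mm
k_B = Gd⁴/(8D³N_a) = (76.8×10³)(11.3⁴)/(8·103.0³·11) = 13.022 N/mm
Series: 1/k_eq = 1/8.0813 + 1/13.022 + 1/9.7 = 0.30363; k_eq = 3.2935 N/mm
δ = F/k_eq = 48.7/3.2935 = 14.787 mm

14.8 mm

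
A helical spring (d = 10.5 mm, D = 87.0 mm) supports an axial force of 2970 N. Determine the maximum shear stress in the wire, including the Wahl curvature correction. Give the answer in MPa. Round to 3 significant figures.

669 MPa

Spring index C = D/d = 87.0/10.5 = 8.2857
K_W = (4C−1)/(4C−4) + 0.615/C = 32.143/29.143 + 0.0742 = 1.1772
τ₀ = 8FD/(πd³) = 8·2970·87.0/(π·10.5³) = 2.06712e+06/3636.8 = 568.39 MPa
τ_max = K·τ₀ = 1.1772 × 568.39 = 669.09 MPa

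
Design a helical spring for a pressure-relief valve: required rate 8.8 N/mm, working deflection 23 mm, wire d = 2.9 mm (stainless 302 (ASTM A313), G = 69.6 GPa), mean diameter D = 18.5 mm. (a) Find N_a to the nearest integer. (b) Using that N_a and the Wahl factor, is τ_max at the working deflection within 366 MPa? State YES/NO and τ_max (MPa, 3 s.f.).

(a) 11 coils; (b) NO, τ_max = 485 MPa

N_a = Gd⁴/(8D³k) = (69.6×10³)(2.9⁴)/(8·18.5³·8.8) = 11.04 → N_a = 11
Actual rate k = Gd⁴/(8D³·11) = 8.8349 N/mm
Working load F = kδ = 8.8349·23 = 203.2 N
C = 18.5/2.9 = 6.3793; K_W = (4C−1)/(4C−4)+0.615/C = 1.2358
τ_max = K_W·8FD/(πd³) = 1.2358·392.51 = 485.07 MPa
τ_max > 366 MPa → exceeds allowable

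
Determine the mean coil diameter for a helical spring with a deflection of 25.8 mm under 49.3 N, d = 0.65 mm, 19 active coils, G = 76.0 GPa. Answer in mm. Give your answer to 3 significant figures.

Required rate k = F/δ = 49.3/25.8 = 1.9109 N/mm
D = (Gd⁴/(8N_a·k))^(1/3) = (76.0×10³·0.65⁴/(8·19·1.9109))^(1/3)
  = (46.7085)^(1/3) = 3.6014 mm

3.60 mm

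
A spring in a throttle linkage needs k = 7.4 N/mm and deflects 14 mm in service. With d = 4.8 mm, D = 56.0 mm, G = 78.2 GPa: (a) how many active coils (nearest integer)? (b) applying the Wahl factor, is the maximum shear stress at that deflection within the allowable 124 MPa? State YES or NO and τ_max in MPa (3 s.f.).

(a) 4 coils; (b) NO, τ_max = 150 MPa

N_a = Gd⁴/(8D³k) = (78.2×10³)(4.8⁴)/(8·56.0³·7.4) = 3.993 → N_a = 4
Actual rate k = Gd⁴/(8D³·4) = 7.3868 N/mm
Working load F = kδ = 7.3868·14 = 103.42 N
C = 56.0/4.8 = 11.6667; K_W = (4C−1)/(4C−4)+0.615/C = 1.1230
τ_max = K_W·8FD/(πd³) = 1.1230·133.35 = 149.75 MPa
τ_max > 124 MPa → exceeds allowable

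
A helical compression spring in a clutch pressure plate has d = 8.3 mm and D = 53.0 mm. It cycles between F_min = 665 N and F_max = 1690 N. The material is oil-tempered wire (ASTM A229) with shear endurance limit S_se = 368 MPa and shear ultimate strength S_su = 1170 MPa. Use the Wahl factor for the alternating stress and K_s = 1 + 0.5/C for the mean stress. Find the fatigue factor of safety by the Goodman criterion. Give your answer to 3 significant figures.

1.51

C = D/d = 53.0/8.3 = 6.3855; K_W = (4C−1)/(4C−4)+0.615/C = 1.2356; K_s = 1+0.5/C = 1.0783
F_a = (F_max−F_min)/2 = 512.5 N; F_m = (F_max+F_min)/2 = 1177.5 N
τ_a = K_W·8F_aD/(πd³) = 1.2356 × 120.97 = 149.47 MPa
τ_m = K_s·8F_mD/(πd³) = 1.0783 × 277.93 = 299.7 MPa
Goodman: 1/n_f = τ_a/S_se + τ_m/S_su = 149.47/368 + 299.7/1170 = 0.40616 + 0.25615 = 0.66231
n_f = 1/0.66231 = 1.51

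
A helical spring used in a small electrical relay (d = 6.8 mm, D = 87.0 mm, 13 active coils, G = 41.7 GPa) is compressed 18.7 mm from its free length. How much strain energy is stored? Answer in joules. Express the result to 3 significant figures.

k = Gd⁴/(8D³N_a) = (41.7×10³)(6.8⁴)/(8·87.0³·13) = 1.3019 N/mm
U = ½kδ² = 0.5 × 1.3019 × 18.7² = 227.63 N·mm = 0.22763 J

0.228 J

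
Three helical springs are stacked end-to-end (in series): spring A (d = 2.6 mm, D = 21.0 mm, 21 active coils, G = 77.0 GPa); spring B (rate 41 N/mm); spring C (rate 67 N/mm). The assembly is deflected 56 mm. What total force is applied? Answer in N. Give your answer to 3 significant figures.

116 N

k_A = Gd⁴/(8D³N_a) = (77.0×10³)(2.6⁴)/(8·21.0³·21) = 2.2616 N/mm
Series: 1/k_eq = 1/2.2616 + 1/41 + 1/67 = 0.48148; k_eq = 2.0769 N/mm
F = k_eq·δ = 2.0769·56 = 116.31 N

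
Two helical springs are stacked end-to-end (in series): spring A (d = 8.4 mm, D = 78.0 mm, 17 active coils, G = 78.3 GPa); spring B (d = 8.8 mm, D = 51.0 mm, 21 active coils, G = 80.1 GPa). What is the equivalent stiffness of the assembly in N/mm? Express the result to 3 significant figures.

k_A = Gd⁴/(8D³N_a) = (78.3×10³)(8.4⁴)/(8·78.0³·17) = 6.0403 N/mm
k_B = Gd⁴/(8D³N_a) = (80.1×10³)(8.8⁴)/(8·51.0³·21) = 21.555 N/mm
Series: 1/k_eq = 1/6.0403 + 1/21.555 = 0.21195; k_eq = 4.7181 N/mm

4.72 N/mm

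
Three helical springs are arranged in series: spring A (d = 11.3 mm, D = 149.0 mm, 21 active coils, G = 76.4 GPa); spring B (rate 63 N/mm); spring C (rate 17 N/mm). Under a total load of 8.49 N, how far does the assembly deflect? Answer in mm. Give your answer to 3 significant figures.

4.42 mm

k_A = Gd⁴/(8D³N_a) = (76.4×10³)(11.3⁴)/(8·149.0³·21) = 2.2415 N/mm
Series: 1/k_eq = 1/2.2415 + 1/63 + 1/17 = 0.52083; k_eq = 1.92 N/mm
δ = F/k_eq = 8.49/1.92 = 4.4218 mm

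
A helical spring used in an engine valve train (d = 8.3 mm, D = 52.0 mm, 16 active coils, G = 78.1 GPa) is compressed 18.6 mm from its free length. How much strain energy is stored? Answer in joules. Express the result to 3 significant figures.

3.56 J

k = Gd⁴/(8D³N_a) = (78.1×10³)(8.3⁴)/(8·52.0³·16) = 20.594 N/mm
U = ½kδ² = 0.5 × 20.594 × 18.6² = 3562.4 N·mm = 3.5624 J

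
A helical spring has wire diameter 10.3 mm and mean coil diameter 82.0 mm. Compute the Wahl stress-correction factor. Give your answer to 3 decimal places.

C = D/d = 82.0/10.3 = 7.9612
K_W = (4C−1)/(4C−4) + 0.615/C = 30.845/27.845 + 0.0773 = 1.1850

1.185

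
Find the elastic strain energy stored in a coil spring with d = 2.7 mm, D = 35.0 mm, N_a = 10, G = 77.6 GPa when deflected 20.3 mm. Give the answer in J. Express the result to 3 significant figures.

k = Gd⁴/(8D³N_a) = (77.6×10³)(2.7⁴)/(8·35.0³·10) = 1.2023 N/mm
U = ½kδ² = 0.5 × 1.2023 × 20.3² = 247.73 N·mm = 0.24773 J

0.248 J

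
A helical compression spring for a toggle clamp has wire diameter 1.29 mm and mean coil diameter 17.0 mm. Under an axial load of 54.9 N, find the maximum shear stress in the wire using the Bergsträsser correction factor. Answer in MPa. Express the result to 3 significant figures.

Spring index C = D/d = 17.0/1.29 = 13.1783
K_B = (4C+2)/(4C−3) = 54.713/49.713 = 1.1006
τ₀ = 8FD/(πd³) = 8·54.9·17.0/(π·1.29³) = 7466.4/6.744 = 1107.1 MPa
τ_max = K·τ₀ = 1.1006 × 1107.1 = 1218.5 MPa

1220 MPa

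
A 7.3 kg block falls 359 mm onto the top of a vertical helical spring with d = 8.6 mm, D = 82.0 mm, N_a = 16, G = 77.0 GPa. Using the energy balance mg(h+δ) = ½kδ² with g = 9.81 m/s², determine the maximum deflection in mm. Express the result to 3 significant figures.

106 mm

k = Gd⁴/(8D³N_a) = (77.0×10³)(8.6⁴)/(8·82.0³·16) = 5.9681 N/mm
W = mg = 7.3 × 9.81 = 71.613 N
½kδ² − Wδ − Wh = 0 → δ = (W + √(W² + 2kWh))/k
δ = (71.613 + √(5128.4 + 306866))/5.9681 = (71.613 + 558.56)/5.9681 = 105.59 mm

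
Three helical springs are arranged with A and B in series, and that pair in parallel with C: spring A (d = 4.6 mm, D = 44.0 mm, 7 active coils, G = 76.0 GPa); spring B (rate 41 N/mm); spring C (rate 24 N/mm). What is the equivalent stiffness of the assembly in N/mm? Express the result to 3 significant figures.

30.1 N/mm

k_A = Gd⁴/(8D³N_a) = (76.0×10³)(4.6⁴)/(8·44.0³·7) = 7.1334 N/mm
Springs A,B series: k_AB = 1/(1/7.1334+1/41) = 6.0763 N/mm; parallel with C: k_eq = 6.0763+24 = 30.076 N/mm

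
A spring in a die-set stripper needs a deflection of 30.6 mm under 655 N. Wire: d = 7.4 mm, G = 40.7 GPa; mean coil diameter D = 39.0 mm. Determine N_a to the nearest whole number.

Required rate k = F/δ = 655/30.6 = 21.405 N/mm
N_a = Gd⁴/(8D³k) = (40.7×10³ × 7.4⁴)/(8 × 39.0³ × 21.405)
    = 1.22045e+08 / 1.01579e+07 = 12.01 → 12 coils

12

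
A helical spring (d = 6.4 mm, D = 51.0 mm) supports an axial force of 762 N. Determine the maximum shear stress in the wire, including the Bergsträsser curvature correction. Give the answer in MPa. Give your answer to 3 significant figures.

Spring index C = D/d = 51.0/6.4 = 7.9688
K_B = (4C+2)/(4C−3) = 33.875/28.875 = 1.1732
τ₀ = 8FD/(πd³) = 8·762·51.0/(π·6.4³) = 310896/823.55 = 377.51 MPa
τ_max = K·τ₀ = 1.1732 × 377.51 = 442.88 MPa

443 MPa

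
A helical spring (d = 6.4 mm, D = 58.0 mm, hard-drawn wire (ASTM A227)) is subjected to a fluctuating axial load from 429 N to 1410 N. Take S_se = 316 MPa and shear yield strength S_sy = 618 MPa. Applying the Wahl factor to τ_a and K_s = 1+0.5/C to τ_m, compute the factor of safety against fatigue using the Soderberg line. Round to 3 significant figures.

C = D/d = 58.0/6.4 = 9.0625; K_W = (4C−1)/(4C−4)+0.615/C = 1.1609; K_s = 1+0.5/C = 1.0552
F_a = (F_max−F_min)/2 = 490.5 N; F_m = (F_max+F_min)/2 = 919.5 N
τ_a = K_W·8F_aD/(πd³) = 1.1609 × 276.35 = 320.82 MPa
τ_m = K_s·8F_mD/(πd³) = 1.0552 × 518.06 = 546.64 MPa
Soderberg: 1/n_f = τ_a/S_se + τ_m/S_sy = 320.82/316 + 546.64/618 = 1.01524 + 0.88453 = 1.8998
n_f = 1/1.8998 = 0.5264

0.526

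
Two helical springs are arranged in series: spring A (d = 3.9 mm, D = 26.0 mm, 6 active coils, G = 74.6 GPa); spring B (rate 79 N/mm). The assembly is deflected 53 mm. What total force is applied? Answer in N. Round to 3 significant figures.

861 N

k_A = Gd⁴/(8D³N_a) = (74.6×10³)(3.9⁴)/(8·26.0³·6) = 20.457 N/mm
Series: 1/k_eq = 1/20.457 + 1/79 = 0.061542; k_eq = 16.249 N/mm
F = k_eq·δ = 16.249·53 = 861.2 N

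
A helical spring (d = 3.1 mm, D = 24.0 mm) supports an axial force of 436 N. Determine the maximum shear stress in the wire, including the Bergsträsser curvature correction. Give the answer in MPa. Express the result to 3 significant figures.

1050 MPa

Spring index C = D/d = 24.0/3.1 = 7.7419
K_B = (4C+2)/(4C−3) = 32.968/27.968 = 1.1788
τ₀ = 8FD/(πd³) = 8·436·24.0/(π·3.1³) = 83712/93.591 = 894.44 MPa
τ_max = K·τ₀ = 1.1788 × 894.44 = 1054.3 MPa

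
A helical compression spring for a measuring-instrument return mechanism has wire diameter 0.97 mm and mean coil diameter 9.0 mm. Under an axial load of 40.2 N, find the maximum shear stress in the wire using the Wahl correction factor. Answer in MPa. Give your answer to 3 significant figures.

Spring index C = D/d = 9.0/0.97 = 9.2784
K_W = (4C−1)/(4C−4) + 0.615/C = 36.113/33.113 + 0.0663 = 1.1569
τ₀ = 8FD/(πd³) = 8·40.2·9.0/(π·0.97³) = 2894.4/2.8672 = 1009.5 MPa
τ_max = K·τ₀ = 1.1569 × 1009.5 = 1167.8 MPa

1170 MPa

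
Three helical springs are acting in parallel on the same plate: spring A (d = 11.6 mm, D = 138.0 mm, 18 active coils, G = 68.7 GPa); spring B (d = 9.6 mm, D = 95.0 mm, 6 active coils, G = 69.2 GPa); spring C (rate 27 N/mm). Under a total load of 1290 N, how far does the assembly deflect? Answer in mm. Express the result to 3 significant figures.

k_A = Gd⁴/(8D³N_a) = (68.7×10³)(11.6⁴)/(8·138.0³·18) = 3.2869 N/mm
k_B = Gd⁴/(8D³N_a) = (69.2×10³)(9.6⁴)/(8·95.0³·6) = 14.282 N/mm
Parallel: k_eq = 3.2869 + 14.282 + 27 = 44.569 N/mm
δ = F/k_eq = 1290/44.569 = 28.944 mm

28.9 mm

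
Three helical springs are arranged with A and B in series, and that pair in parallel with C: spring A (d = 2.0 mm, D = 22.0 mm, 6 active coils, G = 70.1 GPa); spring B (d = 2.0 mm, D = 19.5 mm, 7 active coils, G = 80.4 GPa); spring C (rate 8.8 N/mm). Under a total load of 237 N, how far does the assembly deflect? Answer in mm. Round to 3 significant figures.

k_A = Gd⁴/(8D³N_a) = (70.1×10³)(2.0⁴)/(8·22.0³·6) = 2.1945 N/mm
k_B = Gd⁴/(8D³N_a) = (80.4×10³)(2.0⁴)/(8·19.5³·7) = 3.098 N/mm
Springs A,B series: k_AB = 1/(1/2.1945+1/3.098) = 1.2846 N/mm; parallel with C: k_eq = 1.2846+8.8 = 10.085 N/mm
δ = F/k_eq = 237/10.085 = 23.501 mm

23.5 mm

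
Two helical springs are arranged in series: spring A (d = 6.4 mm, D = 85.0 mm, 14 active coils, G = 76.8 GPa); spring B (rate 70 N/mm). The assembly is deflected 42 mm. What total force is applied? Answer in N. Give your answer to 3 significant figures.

76.6 N

k_A = Gd⁴/(8D³N_a) = (76.8×10³)(6.4⁴)/(8·85.0³·14) = 1.8733 N/mm
Series: 1/k_eq = 1/1.8733 + 1/70 = 0.5481; k_eq = 1.8245 N/mm
F = k_eq·δ = 1.8245·42 = 76.628 N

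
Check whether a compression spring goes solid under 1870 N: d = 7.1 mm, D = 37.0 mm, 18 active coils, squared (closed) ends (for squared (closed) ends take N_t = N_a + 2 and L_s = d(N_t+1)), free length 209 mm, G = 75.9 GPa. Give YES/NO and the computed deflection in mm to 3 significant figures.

k = Gd⁴/(8D³N_a) = (75.9×10³)(7.1⁴)/(8·37.0³·18) = 26.443 N/mm
N_t = 20; L_s = 7.1·21 = 149.1 mm; δ_solid = L₀ − L_s = 209 − 149.1 = 59.9 mm
δ = F/k = 1870/26.443 = 70.719 mm
δ ≥ δ_solid → spring goes solid

YES, δ = 70.7 mm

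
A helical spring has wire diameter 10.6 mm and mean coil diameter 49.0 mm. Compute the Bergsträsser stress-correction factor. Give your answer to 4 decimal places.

C = D/d = 49.0/10.6 = 4.6226
K_B = (4C+2)/(4C−3) = 20.491/15.491 = 1.3228

1.3228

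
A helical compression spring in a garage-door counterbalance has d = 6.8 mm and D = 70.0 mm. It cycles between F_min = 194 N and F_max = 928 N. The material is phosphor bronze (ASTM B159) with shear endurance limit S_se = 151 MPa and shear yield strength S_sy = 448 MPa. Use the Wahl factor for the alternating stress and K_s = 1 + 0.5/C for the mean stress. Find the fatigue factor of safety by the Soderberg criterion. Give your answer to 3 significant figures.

0.432

C = D/d = 70.0/6.8 = 10.2941; K_W = (4C−1)/(4C−4)+0.615/C = 1.1404; K_s = 1+0.5/C = 1.0486
F_a = (F_max−F_min)/2 = 367 N; F_m = (F_max+F_min)/2 = 561 N
τ_a = K_W·8F_aD/(πd³) = 1.1404 × 208.05 = 237.27 MPa
τ_m = K_s·8F_mD/(πd³) = 1.0486 × 318.03 = 333.48 MPa
Soderberg: 1/n_f = τ_a/S_se + τ_m/S_sy = 237.27/151 + 333.48/448 = 1.57135 + 0.74438 = 2.3157
n_f = 1/2.3157 = 0.4318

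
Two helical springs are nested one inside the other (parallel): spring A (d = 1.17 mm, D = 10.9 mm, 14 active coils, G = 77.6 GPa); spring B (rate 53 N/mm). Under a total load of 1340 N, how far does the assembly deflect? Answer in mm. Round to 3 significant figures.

24.8 mm

k_A = Gd⁴/(8D³N_a) = (77.6×10³)(1.17⁴)/(8·10.9³·14) = 1.0026 N/mm
Parallel: k_eq = 1.0026 + 53 = 54.003 N/mm
δ = F/k_eq = 1340/54.003 = 24.814 mm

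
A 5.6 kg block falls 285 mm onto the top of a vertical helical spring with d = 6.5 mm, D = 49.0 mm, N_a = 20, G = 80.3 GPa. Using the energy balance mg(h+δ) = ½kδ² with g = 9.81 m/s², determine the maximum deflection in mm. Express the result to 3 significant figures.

k = Gd⁴/(8D³N_a) = (80.3×10³)(6.5⁴)/(8·49.0³·20) = 7.6148 N/mm
W = mg = 5.6 × 9.81 = 54.936 N
½kδ² − Wδ − Wh = 0 → δ = (W + √(W² + 2kWh))/k
δ = (54.936 + √(3018 + 238447))/7.6148 = (54.936 + 491.39)/7.6148 = 71.745 mm

71.7 mm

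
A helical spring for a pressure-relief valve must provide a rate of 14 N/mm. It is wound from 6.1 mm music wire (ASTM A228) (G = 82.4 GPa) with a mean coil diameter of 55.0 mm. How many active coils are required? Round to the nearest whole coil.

N_a = Gd⁴/(8D³k) = (82.4×10³ × 6.1⁴)/(8 × 55.0³ × 14)
    = 1.1409e+08 / 1.8634e+07 = 6.123 → 6 coils

6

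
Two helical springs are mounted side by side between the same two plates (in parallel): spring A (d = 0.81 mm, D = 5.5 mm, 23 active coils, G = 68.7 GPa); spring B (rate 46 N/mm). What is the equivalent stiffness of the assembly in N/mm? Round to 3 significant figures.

k_A = Gd⁴/(8D³N_a) = (68.7×10³)(0.81⁴)/(8·5.5³·23) = 0.96603 N/mm
Parallel: k_eq = 0.96603 + 46 = 46.966 N/mm

47.0 N/mm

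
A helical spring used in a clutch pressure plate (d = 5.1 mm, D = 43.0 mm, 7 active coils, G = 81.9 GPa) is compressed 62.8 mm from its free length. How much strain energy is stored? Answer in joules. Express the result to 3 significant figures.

k = Gd⁴/(8D³N_a) = (81.9×10³)(5.1⁴)/(8·43.0³·7) = 12.444 N/mm
U = ½kδ² = 0.5 × 12.444 × 62.8² = 24539 N·mm = 24.539 J

24.5 J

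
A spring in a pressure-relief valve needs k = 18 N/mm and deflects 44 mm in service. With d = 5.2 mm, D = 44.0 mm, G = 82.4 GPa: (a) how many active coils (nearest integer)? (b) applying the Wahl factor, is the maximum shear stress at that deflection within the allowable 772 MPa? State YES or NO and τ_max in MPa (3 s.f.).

N_a = Gd⁴/(8D³k) = (82.4×10³)(5.2⁴)/(8·44.0³·18) = 4.912 → N_a = 5
Actual rate k = Gd⁴/(8D³·5) = 17.682 N/mm
Working load F = kδ = 17.682·44 = 777.99 N
C = 44.0/5.2 = 8.4615; K_W = (4C−1)/(4C−4)+0.615/C = 1.1732
τ_max = K_W·8FD/(πd³) = 1.1732·619.95 = 727.33 MPa
τ_max ≤ 772 MPa → acceptable

(a) 5 coils; (b) YES, τ_max = 727 MPa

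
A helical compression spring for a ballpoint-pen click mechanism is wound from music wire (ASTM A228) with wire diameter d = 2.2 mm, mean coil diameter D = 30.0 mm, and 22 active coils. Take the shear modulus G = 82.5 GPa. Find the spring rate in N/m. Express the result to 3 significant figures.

407 N/m

k = Gd⁴/(8D³N_a) = (82.5×10³ × 2.2⁴) / (8 × 30.0³ × 22)
  = 1.93261e+06 / 4.752e+06 = 0.40669 N/mm = 406.69 N/m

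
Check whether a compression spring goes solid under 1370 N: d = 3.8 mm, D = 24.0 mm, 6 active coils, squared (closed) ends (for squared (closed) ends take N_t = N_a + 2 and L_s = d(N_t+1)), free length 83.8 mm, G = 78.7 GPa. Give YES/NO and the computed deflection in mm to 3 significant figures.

YES, δ = 55.4 mm

k = Gd⁴/(8D³N_a) = (78.7×10³)(3.8⁴)/(8·24.0³·6) = 24.731 N/mm
N_t = 8; L_s = 3.8·9 = 34.2 mm; δ_solid = L₀ − L_s = 83.8 − 34.2 = 49.6 mm
δ = F/k = 1370/24.731 = 55.397 mm
δ ≥ δ_solid → spring goes solid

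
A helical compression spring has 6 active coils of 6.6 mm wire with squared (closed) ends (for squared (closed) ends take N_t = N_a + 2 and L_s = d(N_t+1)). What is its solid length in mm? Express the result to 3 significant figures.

squared (closed) ends: N_t = N_a + 2 = 6 + 2 = 8
L_s = d·(N_t+1) = 6.6 × 9 = 59.4 mm

59.4 mm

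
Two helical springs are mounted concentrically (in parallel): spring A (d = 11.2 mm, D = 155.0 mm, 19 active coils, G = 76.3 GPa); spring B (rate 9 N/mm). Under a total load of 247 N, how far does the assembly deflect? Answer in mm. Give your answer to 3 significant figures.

k_A = Gd⁴/(8D³N_a) = (76.3×10³)(11.2⁴)/(8·155.0³·19) = 2.1211 N/mm
Parallel: k_eq = 2.1211 + 9 = 11.121 N/mm
δ = F/k_eq = 247/11.121 = 22.21 mm

22.2 mm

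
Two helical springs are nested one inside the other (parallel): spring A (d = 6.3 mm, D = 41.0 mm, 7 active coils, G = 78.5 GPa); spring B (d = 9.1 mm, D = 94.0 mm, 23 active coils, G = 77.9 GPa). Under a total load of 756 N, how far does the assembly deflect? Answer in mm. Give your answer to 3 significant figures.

21.3 mm

k_A = Gd⁴/(8D³N_a) = (78.5×10³)(6.3⁴)/(8·41.0³·7) = 32.04 N/mm
k_B = Gd⁴/(8D³N_a) = (77.9×10³)(9.1⁴)/(8·94.0³·23) = 3.4954 N/mm
Parallel: k_eq = 32.04 + 3.4954 = 35.535 N/mm
δ = F/k_eq = 756/35.535 = 21.275 mm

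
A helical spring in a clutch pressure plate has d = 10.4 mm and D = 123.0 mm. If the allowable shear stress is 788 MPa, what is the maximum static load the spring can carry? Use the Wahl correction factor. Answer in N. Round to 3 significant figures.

2520 N

C = D/d = 123.0/10.4 = 11.8269
K_W = (4C−1)/(4C−4) + 0.615/C = 46.308/43.308 + 0.0520 = 1.1213
τ_max = K·8FD/(πd³) → F_max = τ_allow·πd³/(8DK)
F_max = 788·π·10.4³/(8·123.0·1.1213) = 2.7847e+06/1103.3 = 2523.9 N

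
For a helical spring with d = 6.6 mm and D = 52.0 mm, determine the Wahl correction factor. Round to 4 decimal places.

1.1871

C = D/d = 52.0/6.6 = 7.8788
K_W = (4C−1)/(4C−4) + 0.615/C = 30.515/27.515 + 0.0781 = 1.1871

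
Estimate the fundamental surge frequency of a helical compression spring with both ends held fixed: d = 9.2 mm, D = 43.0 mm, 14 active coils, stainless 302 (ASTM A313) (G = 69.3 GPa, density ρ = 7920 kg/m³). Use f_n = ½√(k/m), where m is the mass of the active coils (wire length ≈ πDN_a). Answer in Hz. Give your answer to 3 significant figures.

k = Gd⁴/(8D³N_a) = (69.3×10³)(9.2⁴)/(8·43.0³·14) = 55.752 N/mm = 55752 N/m
Wire length L = πDN_a = π·43.0·14 = 1891.2 mm
m = ρ·(πd²/4)·L = 7920 × 66.476×10⁻⁶ m² × 1.8912 m = 0.99572 kg
f_n = ½√(k/m) = 0.5·√(55752/0.99572) = 0.5·√(55992) = 118.31 Hz

118 Hz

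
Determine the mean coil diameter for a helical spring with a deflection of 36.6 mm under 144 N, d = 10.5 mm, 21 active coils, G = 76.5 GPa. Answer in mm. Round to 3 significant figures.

Required rate k = F/δ = 144/36.6 = 3.9344 N/mm
D = (Gd⁴/(8N_a·k))^(1/3) = (76.5×10³·10.5⁴/(8·21·3.9344))^(1/3)
  = (1.40679e+06)^(1/3) = 112.0493 mm

112 mm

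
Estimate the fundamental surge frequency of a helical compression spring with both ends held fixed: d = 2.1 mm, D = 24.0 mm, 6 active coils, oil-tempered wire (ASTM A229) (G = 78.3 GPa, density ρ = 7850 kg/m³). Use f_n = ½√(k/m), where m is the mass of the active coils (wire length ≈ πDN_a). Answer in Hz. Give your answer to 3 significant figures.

k = Gd⁴/(8D³N_a) = (78.3×10³)(2.1⁴)/(8·24.0³·6) = 2.2949 N/mm = 2294.9 N/m
Wire length L = πDN_a = π·24.0·6 = 452.39 mm
m = ρ·(πd²/4)·L = 7850 × 3.4636×10⁻⁶ m² × 0.45239 m = 0.0123 kg
f_n = ½√(k/m) = 0.5·√(2294.9/0.0123) = 0.5·√(1.8658e+05) = 215.97 Hz

216 Hz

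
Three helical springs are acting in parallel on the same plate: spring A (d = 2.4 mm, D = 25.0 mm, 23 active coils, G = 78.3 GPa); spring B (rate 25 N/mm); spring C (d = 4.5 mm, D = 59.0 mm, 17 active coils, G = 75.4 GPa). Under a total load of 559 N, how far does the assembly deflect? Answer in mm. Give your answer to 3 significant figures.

20.7 mm

k_A = Gd⁴/(8D³N_a) = (78.3×10³)(2.4⁴)/(8·25.0³·23) = 0.90358 N/mm
k_C = Gd⁴/(8D³N_a) = (75.4×10³)(4.5⁴)/(8·59.0³·17) = 1.1069 N/mm
Parallel: k_eq = 0.90358 + 25 + 1.1069 = 27.011 N/mm
δ = F/k_eq = 559/27.011 = 20.696 mm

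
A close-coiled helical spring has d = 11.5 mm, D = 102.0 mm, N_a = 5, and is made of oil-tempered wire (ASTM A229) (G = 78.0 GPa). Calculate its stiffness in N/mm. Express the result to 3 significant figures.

32.1 N/mm

k = Gd⁴/(8D³N_a) = (78.0×10³ × 11.5⁴) / (8 × 102.0³ × 5)
  = 1.36422e+09 / 4.24483e+07 = 32.138 N/mm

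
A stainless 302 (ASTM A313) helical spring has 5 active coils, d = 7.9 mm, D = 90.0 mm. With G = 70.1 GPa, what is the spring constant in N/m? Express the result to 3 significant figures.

k = Gd⁴/(8D³N_a) = (70.1×10³ × 7.9⁴) / (8 × 90.0³ × 5)
  = 2.7304e+08 / 2.916e+07 = 9.3635 N/mm = 9363.5 N/m

9360 N/m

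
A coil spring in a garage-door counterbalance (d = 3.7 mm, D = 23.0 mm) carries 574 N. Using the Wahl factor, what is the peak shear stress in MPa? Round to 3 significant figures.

Spring index C = D/d = 23.0/3.7 = 6.2162
K_W = (4C−1)/(4C−4) + 0.615/C = 23.865/20.865 + 0.0989 = 1.2427
τ₀ = 8FD/(πd³) = 8·574·23.0/(π·3.7³) = 105616/159.13 = 663.7 MPa
τ_max = K·τ₀ = 1.2427 × 663.7 = 824.8 MPa

825 MPa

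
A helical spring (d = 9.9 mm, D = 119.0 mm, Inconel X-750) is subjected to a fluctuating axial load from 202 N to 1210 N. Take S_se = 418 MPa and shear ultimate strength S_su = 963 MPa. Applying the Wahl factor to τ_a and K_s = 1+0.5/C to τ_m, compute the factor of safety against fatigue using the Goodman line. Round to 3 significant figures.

1.52

C = D/d = 119.0/9.9 = 12.0202; K_W = (4C−1)/(4C−4)+0.615/C = 1.1192; K_s = 1+0.5/C = 1.0416
F_a = (F_max−F_min)/2 = 504 N; F_m = (F_max+F_min)/2 = 706 N
τ_a = K_W·8F_aD/(πd³) = 1.1192 × 157.4 = 176.17 MPa
τ_m = K_s·8F_mD/(πd³) = 1.0416 × 220.49 = 229.66 MPa
Goodman: 1/n_f = τ_a/S_se + τ_m/S_su = 176.17/418 + 229.66/963 = 0.42146 + 0.23848 = 0.65994
n_f = 1/0.65994 = 1.515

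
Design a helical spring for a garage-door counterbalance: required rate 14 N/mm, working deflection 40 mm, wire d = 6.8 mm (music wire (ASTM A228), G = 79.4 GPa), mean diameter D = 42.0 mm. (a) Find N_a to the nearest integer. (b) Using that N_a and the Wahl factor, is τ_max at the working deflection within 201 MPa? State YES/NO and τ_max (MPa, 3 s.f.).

(a) 20 coils; (b) NO, τ_max = 242 MPa

N_a = Gd⁴/(8D³k) = (79.4×10³)(6.8⁴)/(8·42.0³·14) = 20.46 → N_a = 20
Actual rate k = Gd⁴/(8D³·20) = 14.321 N/mm
Working load F = kδ = 14.321·40 = 572.86 N
C = 42.0/6.8 = 6.1765; K_W = (4C−1)/(4C−4)+0.615/C = 1.2445
τ_max = K_W·8FD/(πd³) = 1.2445·194.85 = 242.49 MPa
τ_max > 201 MPa → exceeds allowable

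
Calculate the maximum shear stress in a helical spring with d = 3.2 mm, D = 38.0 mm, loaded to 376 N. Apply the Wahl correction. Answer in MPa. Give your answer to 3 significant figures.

1240 MPa

Spring index C = D/d = 38.0/3.2 = 11.8750
K_W = (4C−1)/(4C−4) + 0.615/C = 46.500/43.500 + 0.0518 = 1.1208
τ₀ = 8FD/(πd³) = 8·376·38.0/(π·3.2³) = 114304/102.94 = 1110.4 MPa
τ_max = K·τ₀ = 1.1208 × 1110.4 = 1244.4 MPa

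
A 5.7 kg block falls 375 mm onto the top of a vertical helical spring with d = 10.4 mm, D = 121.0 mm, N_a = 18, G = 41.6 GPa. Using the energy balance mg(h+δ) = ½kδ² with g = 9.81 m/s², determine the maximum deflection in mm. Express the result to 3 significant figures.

180 mm

k = Gd⁴/(8D³N_a) = (41.6×10³)(10.4⁴)/(8·121.0³·18) = 1.9077 N/mm
W = mg = 5.7 × 9.81 = 55.917 N
½kδ² − Wδ − Wh = 0 → δ = (W + √(W² + 2kWh))/k
δ = (55.917 + √(3126.7 + 80004.3))/1.9077 = (55.917 + 288.32)/1.9077 = 180.45 mm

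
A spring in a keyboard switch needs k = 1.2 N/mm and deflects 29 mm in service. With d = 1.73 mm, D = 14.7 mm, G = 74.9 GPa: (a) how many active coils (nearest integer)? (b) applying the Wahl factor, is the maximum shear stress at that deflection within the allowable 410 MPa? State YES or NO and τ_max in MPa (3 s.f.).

N_a = Gd⁴/(8D³k) = (74.9×10³)(1.73⁴)/(8·14.7³·1.2) = 22 → N_a = 22
Actual rate k = Gd⁴/(8D³·22) = 1.2001 N/mm
Working load F = kδ = 1.2001·29 = 34.802 N
C = 14.7/1.73 = 8.4971; K_W = (4C−1)/(4C−4)+0.615/C = 1.1724
τ_max = K_W·8FD/(πd³) = 1.1724·251.6 = 294.99 MPa
τ_max ≤ 410 MPa → acceptable

(a) 22 coils; (b) YES, τ_max = 295 MPa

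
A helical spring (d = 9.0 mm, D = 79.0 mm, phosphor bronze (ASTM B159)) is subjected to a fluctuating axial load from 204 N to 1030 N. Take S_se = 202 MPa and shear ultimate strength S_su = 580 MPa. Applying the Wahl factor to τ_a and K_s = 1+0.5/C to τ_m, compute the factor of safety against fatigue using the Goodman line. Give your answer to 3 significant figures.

1.03

C = D/d = 79.0/9.0 = 8.7778; K_W = (4C−1)/(4C−4)+0.615/C = 1.1665; K_s = 1+0.5/C = 1.0570
F_a = (F_max−F_min)/2 = 413 N; F_m = (F_max+F_min)/2 = 617 N
τ_a = K_W·8F_aD/(πd³) = 1.1665 × 113.97 = 132.94 MPa
τ_m = K_s·8F_mD/(πd³) = 1.0570 × 170.26 = 179.96 MPa
Goodman: 1/n_f = τ_a/S_se + τ_m/S_su = 132.94/202 + 179.96/580 = 0.65814 + 0.31028 = 0.96842
n_f = 1/0.96842 = 1.033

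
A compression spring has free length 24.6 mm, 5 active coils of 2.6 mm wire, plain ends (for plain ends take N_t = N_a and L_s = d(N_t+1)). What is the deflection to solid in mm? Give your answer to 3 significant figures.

9.00 mm

N_t = 5; L_s = 2.6·6 = 15.6 mm
δ_solid = L₀ − L_s = 24.6 − 15.6 = 9 mm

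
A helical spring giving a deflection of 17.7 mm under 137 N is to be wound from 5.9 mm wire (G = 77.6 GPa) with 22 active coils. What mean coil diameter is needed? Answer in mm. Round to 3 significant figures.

Required rate k = F/δ = 137/17.7 = 7.7401 N/mm
D = (Gd⁴/(8N_a·k))^(1/3) = (77.6×10³·5.9⁴/(8·22·7.7401))^(1/3)
  = (69025.5)^(1/3) = 41.0207 mm

41.0 mm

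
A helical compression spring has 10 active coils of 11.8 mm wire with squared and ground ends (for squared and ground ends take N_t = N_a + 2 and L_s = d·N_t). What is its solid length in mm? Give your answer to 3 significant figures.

142 mm

squared and ground ends: N_t = N_a + 2 = 10 + 2 = 12
L_s = d·N_t = 11.8 × 12 = 141.6 mm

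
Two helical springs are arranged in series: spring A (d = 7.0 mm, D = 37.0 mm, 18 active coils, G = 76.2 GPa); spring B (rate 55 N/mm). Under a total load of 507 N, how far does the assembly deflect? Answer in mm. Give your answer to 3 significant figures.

k_A = Gd⁴/(8D³N_a) = (76.2×10³)(7.0⁴)/(8·37.0³·18) = 25.083 N/mm
Series: 1/k_eq = 1/25.083 + 1/55 = 0.058049; k_eq = 17.227 N/mm
δ = F/k_eq = 507/17.227 = 29.431 mm

29.4 mm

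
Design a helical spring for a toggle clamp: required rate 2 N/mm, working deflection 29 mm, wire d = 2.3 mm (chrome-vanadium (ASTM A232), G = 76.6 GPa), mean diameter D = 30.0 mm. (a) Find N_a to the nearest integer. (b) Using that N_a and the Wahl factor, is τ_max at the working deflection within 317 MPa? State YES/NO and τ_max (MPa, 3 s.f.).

N_a = Gd⁴/(8D³k) = (76.6×10³)(2.3⁴)/(8·30.0³·2) = 4.962 → N_a = 5
Actual rate k = Gd⁴/(8D³·5) = 1.9848 N/mm
Working load F = kδ = 1.9848·29 = 57.559 N
C = 30.0/2.3 = 13.0435; K_W = (4C−1)/(4C−4)+0.615/C = 1.1094
τ_max = K_W·8FD/(πd³) = 1.1094·361.4 = 400.95 MPa
τ_max > 317 MPa → exceeds allowable

(a) 5 coils; (b) NO, τ_max = 401 MPa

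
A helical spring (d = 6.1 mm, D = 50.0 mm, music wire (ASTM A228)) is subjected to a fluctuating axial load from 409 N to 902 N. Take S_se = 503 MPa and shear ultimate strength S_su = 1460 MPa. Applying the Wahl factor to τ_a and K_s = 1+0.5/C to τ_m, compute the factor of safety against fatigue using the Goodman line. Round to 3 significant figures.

1.69

C = D/d = 50.0/6.1 = 8.1967; K_W = (4C−1)/(4C−4)+0.615/C = 1.1792; K_s = 1+0.5/C = 1.0610
F_a = (F_max−F_min)/2 = 246.5 N; F_m = (F_max+F_min)/2 = 655.5 N
τ_a = K_W·8F_aD/(πd³) = 1.1792 × 138.27 = 163.06 MPa
τ_m = K_s·8F_mD/(πd³) = 1.0610 × 367.7 = 390.13 MPa
Goodman: 1/n_f = τ_a/S_se + τ_m/S_su = 163.06/503 + 390.13/1460 = 0.32417 + 0.26721 = 0.59138
n_f = 1/0.59138 = 1.691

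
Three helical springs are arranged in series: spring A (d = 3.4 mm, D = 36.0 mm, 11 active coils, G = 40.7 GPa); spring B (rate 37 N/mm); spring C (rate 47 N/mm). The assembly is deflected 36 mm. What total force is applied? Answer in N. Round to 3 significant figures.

44.8 N

k_A = Gd⁴/(8D³N_a) = (40.7×10³)(3.4⁴)/(8·36.0³·11) = 1.3247 N/mm
Series: 1/k_eq = 1/1.3247 + 1/37 + 1/47 = 0.80319; k_eq = 1.245 N/mm
F = k_eq·δ = 1.245·36 = 44.821 N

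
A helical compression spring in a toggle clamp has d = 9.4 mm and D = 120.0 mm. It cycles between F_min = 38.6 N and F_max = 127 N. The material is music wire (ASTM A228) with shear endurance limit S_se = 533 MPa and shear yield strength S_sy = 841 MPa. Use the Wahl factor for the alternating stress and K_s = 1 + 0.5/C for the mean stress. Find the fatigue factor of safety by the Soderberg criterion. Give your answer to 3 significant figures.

C = D/d = 120.0/9.4 = 12.7660; K_W = (4C−1)/(4C−4)+0.615/C = 1.1119; K_s = 1+0.5/C = 1.0392
F_a = (F_max−F_min)/2 = 44.2 N; F_m = (F_max+F_min)/2 = 82.8 N
τ_a = K_W·8F_aD/(πd³) = 1.1119 × 16.261 = 18.081 MPa
τ_m = K_s·8F_mD/(πd³) = 1.0392 × 30.463 = 31.656 MPa
Soderberg: 1/n_f = τ_a/S_se + τ_m/S_sy = 18.081/533 + 31.656/841 = 0.03392 + 0.03764 = 0.071565
n_f = 1/0.071565 = 13.97

14.0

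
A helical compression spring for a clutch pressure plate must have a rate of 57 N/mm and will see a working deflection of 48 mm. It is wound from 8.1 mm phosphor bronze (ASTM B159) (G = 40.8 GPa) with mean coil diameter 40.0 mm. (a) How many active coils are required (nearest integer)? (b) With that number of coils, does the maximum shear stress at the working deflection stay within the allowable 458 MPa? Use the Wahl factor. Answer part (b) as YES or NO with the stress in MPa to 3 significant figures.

N_a = Gd⁴/(8D³k) = (40.8×10³)(8.1⁴)/(8·40.0³·57) = 6.018 → N_a = 6
Actual rate k = Gd⁴/(8D³·6) = 57.171 N/mm
Working load F = kδ = 57.171·48 = 2744.2 N
C = 40.0/8.1 = 4.9383; K_W = (4C−1)/(4C−4)+0.615/C = 1.3150
τ_max = K_W·8FD/(πd³) = 1.3150·525.98 = 691.65 MPa
τ_max > 458 MPa → exceeds allowable

(a) 6 coils; (b) NO, τ_max = 692 MPa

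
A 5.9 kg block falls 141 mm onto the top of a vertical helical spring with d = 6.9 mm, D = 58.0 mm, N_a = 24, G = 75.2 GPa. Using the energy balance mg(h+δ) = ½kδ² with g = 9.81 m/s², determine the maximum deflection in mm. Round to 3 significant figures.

73.9 mm

k = Gd⁴/(8D³N_a) = (75.2×10³)(6.9⁴)/(8·58.0³·24) = 4.5502 N/mm
W = mg = 5.9 × 9.81 = 57.879 N
½kδ² − Wδ − Wh = 0 → δ = (W + √(W² + 2kWh))/k
δ = (57.879 + √(3350 + 74267.6))/4.5502 = (57.879 + 278.6)/4.5502 = 73.948 mm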